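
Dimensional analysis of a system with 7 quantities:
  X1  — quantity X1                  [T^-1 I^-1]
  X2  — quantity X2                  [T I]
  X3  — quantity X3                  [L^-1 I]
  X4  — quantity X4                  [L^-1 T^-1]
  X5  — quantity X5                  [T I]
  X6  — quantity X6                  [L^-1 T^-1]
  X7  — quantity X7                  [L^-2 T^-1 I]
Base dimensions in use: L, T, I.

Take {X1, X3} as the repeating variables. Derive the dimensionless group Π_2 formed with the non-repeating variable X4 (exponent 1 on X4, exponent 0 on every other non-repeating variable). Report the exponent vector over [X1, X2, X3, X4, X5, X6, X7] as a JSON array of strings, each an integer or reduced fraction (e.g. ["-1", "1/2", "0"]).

Write exponents as rows L,T,I / cols X1,X2,X3,X4,X5,X6,X7:
  L: [ 0  0 -1 -1  0 -1 -2]
  T: [-1  1  0 -1  1 -1 -1]
  I: [-1  1  1  0  1  0  1]
RREF → pivots at {X1,X3} ⇒ r = 2
Pivot set = {X1,X3}, free = {X2,X4,X5,X6,X7}
RREF:
  r0: [   1   -1    0    1   -1    1    1]
  r1: [   0    0    1    1    0    1    2]
  r2: [   0    0    0    0    0    0    0]
Fix exponent of X4 at 1, X2 at 0, X5 at 0, X6 at 0, X7 at 0; solve each RREF row for its pivot's exponent:
  r0: exp(X1) + (1)·1 = 0 ⇒ exp(X1) = -1
  r1: exp(X3) + (1)·1 = 0 ⇒ exp(X3) = -1
Π_2 = X1^-1 · X3^-1 · X4

["-1", "0", "-1", "1", "0", "0", "0"]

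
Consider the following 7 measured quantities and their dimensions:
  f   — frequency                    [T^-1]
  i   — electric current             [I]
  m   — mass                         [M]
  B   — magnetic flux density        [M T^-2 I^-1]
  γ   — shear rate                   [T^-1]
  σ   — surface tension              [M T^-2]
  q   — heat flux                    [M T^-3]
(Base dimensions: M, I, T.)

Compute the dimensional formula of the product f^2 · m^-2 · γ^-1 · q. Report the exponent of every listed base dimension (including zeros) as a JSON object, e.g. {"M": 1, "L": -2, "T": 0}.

Write exponents as rows M,I,T / cols f,i,m,B,γ,σ,q:
  M: [ 0  0  1  1  0  1  1]
  I: [ 0  1  0 -1  0  0  0]
  T: [-1  0  0 -2 -1 -2 -3]
  [M]: (2)·0+(-2)·1+(-1)·0+(1)·1 = -1
  [I]: (2)·0+(-2)·0+(-1)·0+(1)·0 = 0
  [T]: (2)·-1+(-2)·0+(-1)·-1+(1)·-3 = -4
⇒ M^-1 T^-4

{"M": -1, "I": 0, "T": -4}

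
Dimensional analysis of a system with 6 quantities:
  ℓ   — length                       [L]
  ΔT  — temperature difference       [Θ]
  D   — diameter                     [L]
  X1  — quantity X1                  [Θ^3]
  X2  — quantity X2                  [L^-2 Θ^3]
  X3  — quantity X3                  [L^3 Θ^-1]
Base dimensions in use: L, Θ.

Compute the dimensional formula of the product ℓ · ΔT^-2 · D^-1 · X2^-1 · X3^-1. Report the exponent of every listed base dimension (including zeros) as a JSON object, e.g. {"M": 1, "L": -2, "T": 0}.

Write exponents as rows L,Θ / cols ℓ,ΔT,D,X1,X2,X3:
  L: [ 1  0  1  0 -2  3]
  Θ: [ 0  1  0  3  3 -1]
  [L]: (1)·1+(-2)·0+(-1)·1+(-1)·-2+(-1)·3 = -1
  [Θ]: (1)·0+(-2)·1+(-1)·0+(-1)·3+(-1)·-1 = -4
⇒ L^-1 Θ^-4

{"L": -1, "Θ": -4}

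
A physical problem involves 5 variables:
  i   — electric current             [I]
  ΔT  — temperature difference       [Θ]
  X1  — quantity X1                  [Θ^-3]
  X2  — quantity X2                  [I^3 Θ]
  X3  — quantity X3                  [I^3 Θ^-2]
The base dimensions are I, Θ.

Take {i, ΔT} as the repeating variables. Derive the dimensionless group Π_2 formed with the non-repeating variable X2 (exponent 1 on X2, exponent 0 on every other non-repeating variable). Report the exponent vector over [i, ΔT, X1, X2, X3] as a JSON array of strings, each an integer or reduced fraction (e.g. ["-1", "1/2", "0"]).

["-3", "-1", "0", "1", "0"]

Write exponents as rows I,Θ / cols i,ΔT,X1,X2,X3:
  I: [ 1  0  0  3  3]
  Θ: [ 0  1 -3  1 -2]
Row reduction gives pivot columns i,ΔT; rank = 2
Pivot set = {i,ΔT}, free = {X1,X2,X3}
RREF:
  r0: [   1    0    0    3    3]
  r1: [   0    1   -3    1   -2]
Fix exponent of X2 at 1, X1 at 0, X3 at 0; solve each RREF row for its pivot's exponent:
  r0: exp(i) + (3)·1 = 0 ⇒ exp(i) = -3
  r1: exp(ΔT) + (1)·1 = 0 ⇒ exp(ΔT) = -1
Π_2 = i^-3 · ΔT^-1 · X2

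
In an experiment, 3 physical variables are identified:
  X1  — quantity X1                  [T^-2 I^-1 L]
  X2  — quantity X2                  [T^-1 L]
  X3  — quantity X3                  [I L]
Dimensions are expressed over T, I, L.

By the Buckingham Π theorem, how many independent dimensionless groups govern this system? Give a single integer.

Exponent matrix [T,I,L] × [X1,X2,X3]:
  T: [-2 -1  0]
  I: [-1  0  1]
  L: [ 1  1  1]
Echelon form has 2 nonzero rows (pivots: X1,X2)
n=3, r=2 ⇒ 1 dimensionless group

1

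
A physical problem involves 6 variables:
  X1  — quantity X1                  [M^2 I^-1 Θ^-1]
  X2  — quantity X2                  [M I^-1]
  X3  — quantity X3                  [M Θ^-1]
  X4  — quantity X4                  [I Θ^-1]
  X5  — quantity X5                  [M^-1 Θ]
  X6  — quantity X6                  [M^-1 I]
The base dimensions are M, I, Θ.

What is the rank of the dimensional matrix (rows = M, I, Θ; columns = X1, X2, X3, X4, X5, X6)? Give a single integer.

Write exponents as rows M,I,Θ / cols X1,X2,X3,X4,X5,X6:
  M: [ 2  1  1  0 -1 -1]
  I: [-1 -1  0  1  0  1]
  Θ: [-1  0 -1 -1  1  0]
Row reduction gives pivot columns X1,X2; rank = 2

2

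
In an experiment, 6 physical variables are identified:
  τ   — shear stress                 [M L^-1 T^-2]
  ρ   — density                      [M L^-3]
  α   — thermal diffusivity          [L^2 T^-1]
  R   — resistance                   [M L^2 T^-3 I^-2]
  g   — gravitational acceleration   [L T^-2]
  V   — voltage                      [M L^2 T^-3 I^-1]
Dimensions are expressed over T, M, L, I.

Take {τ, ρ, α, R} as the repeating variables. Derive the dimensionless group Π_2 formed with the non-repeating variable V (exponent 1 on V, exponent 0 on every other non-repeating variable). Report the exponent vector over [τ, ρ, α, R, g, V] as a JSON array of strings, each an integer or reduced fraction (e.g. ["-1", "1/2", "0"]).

Dimensional matrix (T×M×L×I by τ×ρ×α×R×g×V):
  T: [-2  0 -1 -3 -2 -3]
  M: [ 1  1  0  1  0  1]
  L: [-1 -3  2  2  1  2]
  I: [ 0  0  0 -2  0 -1]
Row reduction gives pivot columns τ,ρ,α,R; rank = 4
Pivot set = {τ,ρ,α,R}, free = {g,V}
RREF:
  r0: [   1    0    0    0  3/2  1/4]
  r1: [   0    1    0    0 -3/2  1/4]
  r2: [   0    0    1    0   -1    1]
  r3: [   0    0    0    1    0  1/2]
Fix exponent of V at 1, g at 0; solve each RREF row for its pivot's exponent:
  r0: exp(τ) + (1/4)·1 = 0 ⇒ exp(τ) = -1/4
  r1: exp(ρ) + (1/4)·1 = 0 ⇒ exp(ρ) = -1/4
  r2: exp(α) + (1)·1 = 0 ⇒ exp(α) = -1
  r3: exp(R) + (1/2)·1 = 0 ⇒ exp(R) = -1/2
Π_2 = τ^(-1/4) · ρ^(-1/4) · α^-1 · R^(-1/2) · V

["-1/4", "-1/4", "-1", "-1/2", "0", "1"]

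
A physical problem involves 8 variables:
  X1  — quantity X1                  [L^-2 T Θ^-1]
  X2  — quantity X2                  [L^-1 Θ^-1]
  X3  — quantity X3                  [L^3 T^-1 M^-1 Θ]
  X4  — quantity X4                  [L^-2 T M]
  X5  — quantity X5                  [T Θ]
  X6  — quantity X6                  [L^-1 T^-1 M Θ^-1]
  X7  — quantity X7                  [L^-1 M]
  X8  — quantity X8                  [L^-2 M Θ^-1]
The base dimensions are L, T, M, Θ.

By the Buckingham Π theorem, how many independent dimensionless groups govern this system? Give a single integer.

Dimensional matrix (L×T×M×Θ by X1×X2×X3×X4×X5×X6×X7×X8):
  L: [-2 -1  3 -2  0 -1 -1 -2]
  T: [ 1  0 -1  1  1 -1  0  0]
  M: [ 0  0 -1  1  0  1  1  1]
  Θ: [-1 -1  1  0  1 -1  0 -1]
Row reduction gives pivot columns X1,X2,X3; rank = 3
8 vars − rank 3 = 5 Π groups

5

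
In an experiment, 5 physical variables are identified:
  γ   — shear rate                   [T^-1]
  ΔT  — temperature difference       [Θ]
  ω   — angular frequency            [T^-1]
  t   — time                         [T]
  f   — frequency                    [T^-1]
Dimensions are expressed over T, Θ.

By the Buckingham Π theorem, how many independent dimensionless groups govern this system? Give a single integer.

3

Write exponents as rows T,Θ / cols γ,ΔT,ω,t,f:
  T: [-1  0 -1  1 -1]
  Θ: [ 0  1  0  0  0]
RREF → pivots at {γ,ΔT} ⇒ r = 2
n=5, r=2 ⇒ 3 dimensionless groups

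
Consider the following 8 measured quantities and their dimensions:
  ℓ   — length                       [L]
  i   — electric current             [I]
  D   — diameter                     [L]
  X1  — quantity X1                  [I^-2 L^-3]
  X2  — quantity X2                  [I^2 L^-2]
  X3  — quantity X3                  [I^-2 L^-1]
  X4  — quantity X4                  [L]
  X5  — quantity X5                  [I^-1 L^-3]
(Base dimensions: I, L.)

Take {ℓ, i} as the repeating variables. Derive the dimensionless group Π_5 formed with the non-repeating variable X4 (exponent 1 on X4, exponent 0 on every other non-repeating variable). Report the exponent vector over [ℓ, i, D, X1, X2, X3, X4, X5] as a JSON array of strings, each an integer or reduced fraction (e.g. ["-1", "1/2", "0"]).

["-1", "0", "0", "0", "0", "0", "1", "0"]

Dimensional matrix (I×L by ℓ×i×D×X1×X2×X3×X4×X5):
  I: [ 0  1  0 -2  2 -2  0 -1]
  L: [ 1  0  1 -3 -2 -1  1 -3]
Echelon form has 2 nonzero rows (pivots: ℓ,i)
Pivot set = {ℓ,i}, free = {D,X1,X2,X3,X4,X5}
RREF:
  r0: [   1    0    1   -3   -2   -1    1   -3]
  r1: [   0    1    0   -2    2   -2    0   -1]
Fix exponent of X4 at 1, D at 0, X1 at 0, X2 at 0, X3 at 0, X5 at 0; solve each RREF row for its pivot's exponent:
  r0: exp(ℓ) + (1)·1 = 0 ⇒ exp(ℓ) = -1
  r1: exp(i) + (0)·1 = 0 ⇒ exp(i) = 0
Π_5 = ℓ^-1 · X4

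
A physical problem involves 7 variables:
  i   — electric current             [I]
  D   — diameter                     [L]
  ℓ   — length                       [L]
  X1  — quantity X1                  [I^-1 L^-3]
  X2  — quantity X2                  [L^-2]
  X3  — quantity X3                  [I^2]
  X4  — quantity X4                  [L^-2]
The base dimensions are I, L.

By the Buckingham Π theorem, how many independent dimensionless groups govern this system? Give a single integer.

5

Exponent matrix [I,L] × [i,D,ℓ,X1,X2,X3,X4]:
  I: [ 1  0  0 -1  0  2  0]
  L: [ 0  1  1 -3 -2  0 -2]
RREF → pivots at {i,D} ⇒ r = 2
7 vars − rank 2 = 5 Π groups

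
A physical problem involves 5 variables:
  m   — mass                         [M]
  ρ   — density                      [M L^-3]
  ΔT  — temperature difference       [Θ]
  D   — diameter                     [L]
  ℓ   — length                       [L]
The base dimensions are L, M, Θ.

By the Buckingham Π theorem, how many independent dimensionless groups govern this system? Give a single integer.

2

Exponent matrix [L,M,Θ] × [m,ρ,ΔT,D,ℓ]:
  L: [ 0 -3  0  1  1]
  M: [ 1  1  0  0  0]
  Θ: [ 0  0  1  0  0]
Row reduction gives pivot columns m,ρ,ΔT; rank = 3
Π count = n − r = 5 − 3 = 2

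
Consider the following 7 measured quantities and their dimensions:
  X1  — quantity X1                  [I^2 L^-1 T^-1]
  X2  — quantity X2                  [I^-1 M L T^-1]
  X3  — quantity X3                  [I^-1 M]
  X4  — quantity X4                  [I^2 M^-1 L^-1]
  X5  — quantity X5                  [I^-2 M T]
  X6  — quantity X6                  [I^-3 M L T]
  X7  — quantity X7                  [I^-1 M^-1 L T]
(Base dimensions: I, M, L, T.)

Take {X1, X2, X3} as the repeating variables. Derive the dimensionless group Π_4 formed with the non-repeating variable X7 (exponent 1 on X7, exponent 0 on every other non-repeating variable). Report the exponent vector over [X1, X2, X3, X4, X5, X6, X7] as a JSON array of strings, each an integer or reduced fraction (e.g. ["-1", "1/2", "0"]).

Dimensional matrix (I×M×L×T by X1×X2×X3×X4×X5×X6×X7):
  I: [ 2 -1 -1  2 -2 -3 -1]
  M: [ 0  1  1 -1  1  1 -1]
  L: [-1  1  0 -1  0  1  1]
  T: [-1 -1  0  0  1  1  1]
Echelon form has 3 nonzero rows (pivots: X1,X2,X3)
Pivot set = {X1,X2,X3}, free = {X4,X5,X6,X7}
RREF:
  r0: [   1    0    0  1/2 -1/2   -1   -1]
  r1: [   0    1    0 -1/2 -1/2    0    0]
  r2: [   0    0    1 -1/2  3/2    1   -1]
  r3: [   0    0    0    0    0    0    0]
Fix exponent of X7 at 1, X4 at 0, X5 at 0, X6 at 0; solve each RREF row for its pivot's exponent:
  r0: exp(X1) + (-1)·1 = 0 ⇒ exp(X1) = 1
  r1: exp(X2) + (0)·1 = 0 ⇒ exp(X2) = 0
  r2: exp(X3) + (-1)·1 = 0 ⇒ exp(X3) = 1
Π_4 = X1 · X3 · X7

["1", "0", "1", "0", "0", "0", "1"]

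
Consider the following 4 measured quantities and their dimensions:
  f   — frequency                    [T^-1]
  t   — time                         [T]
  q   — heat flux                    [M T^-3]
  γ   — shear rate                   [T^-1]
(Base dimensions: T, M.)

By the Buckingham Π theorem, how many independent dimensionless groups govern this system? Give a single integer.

Exponent matrix [T,M] × [f,t,q,γ]:
  T: [-1  1 -3 -1]
  M: [ 0  0  1  0]
Row reduction gives pivot columns f,q; rank = 2
n=4, r=2 ⇒ 2 dimensionless groups

2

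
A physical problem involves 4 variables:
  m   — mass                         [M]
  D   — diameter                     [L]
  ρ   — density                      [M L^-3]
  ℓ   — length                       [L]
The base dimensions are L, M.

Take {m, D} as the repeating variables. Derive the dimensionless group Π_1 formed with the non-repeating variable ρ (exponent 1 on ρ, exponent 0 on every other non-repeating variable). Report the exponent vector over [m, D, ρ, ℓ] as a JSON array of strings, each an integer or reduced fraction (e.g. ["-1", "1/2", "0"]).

Write exponents as rows L,M / cols m,D,ρ,ℓ:
  L: [ 0  1 -3  1]
  M: [ 1  0  1  0]
Echelon form has 2 nonzero rows (pivots: m,D)
Repeat: m,D; free: ρ,ℓ
RREF:
  r0: [   1    0    1    0]
  r1: [   0    1   -3    1]
Fix exponent of ρ at 1, ℓ at 0; solve each RREF row for its pivot's exponent:
  r0: exp(m) + (1)·1 = 0 ⇒ exp(m) = -1
  r1: exp(D) + (-3)·1 = 0 ⇒ exp(D) = 3
Π_1 = m^-1 · D^3 · ρ

["-1", "3", "1", "0"]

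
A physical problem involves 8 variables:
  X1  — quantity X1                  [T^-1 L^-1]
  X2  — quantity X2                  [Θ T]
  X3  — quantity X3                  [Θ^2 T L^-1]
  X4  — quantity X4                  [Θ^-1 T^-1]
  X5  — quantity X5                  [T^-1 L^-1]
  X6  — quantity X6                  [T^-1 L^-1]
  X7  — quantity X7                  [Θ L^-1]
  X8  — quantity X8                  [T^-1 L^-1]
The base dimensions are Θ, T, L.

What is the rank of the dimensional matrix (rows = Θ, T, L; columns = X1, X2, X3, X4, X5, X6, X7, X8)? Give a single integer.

2

Write exponents as rows Θ,T,L / cols X1,X2,X3,X4,X5,X6,X7,X8:
  Θ: [ 0  1  2 -1  0  0  1  0]
  T: [-1  1  1 -1 -1 -1  0 -1]
  L: [-1  0 -1  0 -1 -1 -1 -1]
Row reduction gives pivot columns X1,X2; rank = 2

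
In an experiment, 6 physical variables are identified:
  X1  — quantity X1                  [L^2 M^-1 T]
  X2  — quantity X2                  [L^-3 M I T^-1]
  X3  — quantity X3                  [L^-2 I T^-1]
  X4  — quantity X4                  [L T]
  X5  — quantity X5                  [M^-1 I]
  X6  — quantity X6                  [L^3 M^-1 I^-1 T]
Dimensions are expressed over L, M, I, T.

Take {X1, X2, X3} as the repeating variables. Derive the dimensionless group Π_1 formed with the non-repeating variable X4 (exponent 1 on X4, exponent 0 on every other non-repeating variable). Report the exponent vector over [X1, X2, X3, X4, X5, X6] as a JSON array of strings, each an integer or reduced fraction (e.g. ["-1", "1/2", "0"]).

["-1", "-1", "1", "1", "0", "0"]

Dimensional matrix (L×M×I×T by X1×X2×X3×X4×X5×X6):
  L: [ 2 -3 -2  1  0  3]
  M: [-1  1  0  0 -1 -1]
  I: [ 0  1  1  0  1 -1]
  T: [ 1 -1 -1  1  0  1]
Row reduction gives pivot columns X1,X2,X3; rank = 3
Repeat: X1,X2,X3; free: X4,X5,X6
RREF:
  r0: [   1    0    0    1    1    0]
  r1: [   0    1    0    1    0   -1]
  r2: [   0    0    1   -1    1    0]
  r3: [   0    0    0    0    0    0]
Fix exponent of X4 at 1, X5 at 0, X6 at 0; solve each RREF row for its pivot's exponent:
  r0: exp(X1) + (1)·1 = 0 ⇒ exp(X1) = -1
  r1: exp(X2) + (1)·1 = 0 ⇒ exp(X2) = -1
  r2: exp(X3) + (-1)·1 = 0 ⇒ exp(X3) = 1
Π_1 = X1^-1 · X2^-1 · X3 · X4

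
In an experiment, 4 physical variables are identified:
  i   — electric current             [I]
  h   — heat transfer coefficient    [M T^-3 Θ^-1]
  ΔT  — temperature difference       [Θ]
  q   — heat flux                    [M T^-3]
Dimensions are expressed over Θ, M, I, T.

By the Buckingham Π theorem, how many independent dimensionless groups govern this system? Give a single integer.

1

Dimensional matrix (Θ×M×I×T by i×h×ΔT×q):
  Θ: [ 0 -1  1  0]
  M: [ 0  1  0  1]
  I: [ 1  0  0  0]
  T: [ 0 -3  0 -3]
Row reduction gives pivot columns i,h,ΔT; rank = 3
Π count = n − r = 4 − 3 = 1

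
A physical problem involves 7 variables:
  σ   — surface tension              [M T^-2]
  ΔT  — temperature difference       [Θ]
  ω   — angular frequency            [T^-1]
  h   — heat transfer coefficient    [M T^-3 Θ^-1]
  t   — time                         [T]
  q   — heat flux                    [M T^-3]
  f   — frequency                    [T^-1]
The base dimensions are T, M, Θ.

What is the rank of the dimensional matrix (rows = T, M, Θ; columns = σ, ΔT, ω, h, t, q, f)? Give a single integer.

Dimensional matrix (T×M×Θ by σ×ΔT×ω×h×t×q×f):
  T: [-2  0 -1 -3  1 -3 -1]
  M: [ 1  0  0  1  0  1  0]
  Θ: [ 0  1  0 -1  0  0  0]
Echelon form has 3 nonzero rows (pivots: σ,ΔT,ω)

3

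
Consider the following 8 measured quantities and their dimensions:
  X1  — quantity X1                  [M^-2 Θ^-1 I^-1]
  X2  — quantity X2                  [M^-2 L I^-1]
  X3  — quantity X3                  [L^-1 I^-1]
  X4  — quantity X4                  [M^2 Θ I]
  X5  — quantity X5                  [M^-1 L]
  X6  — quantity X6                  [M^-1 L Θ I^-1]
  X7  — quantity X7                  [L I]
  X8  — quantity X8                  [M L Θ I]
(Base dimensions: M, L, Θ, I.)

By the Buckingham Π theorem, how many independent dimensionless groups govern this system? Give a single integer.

Dimensional matrix (M×L×Θ×I by X1×X2×X3×X4×X5×X6×X7×X8):
  M: [-2 -2  0  2 -1 -1  0  1]
  L: [ 0  1 -1  0  1  1  1  1]
  Θ: [-1  0  0  1  0  1  0  1]
  I: [-1 -1 -1  1  0 -1  1  1]
Row reduction gives pivot columns X1,X2,X3; rank = 3
n=8, r=3 ⇒ 5 dimensionless groups

5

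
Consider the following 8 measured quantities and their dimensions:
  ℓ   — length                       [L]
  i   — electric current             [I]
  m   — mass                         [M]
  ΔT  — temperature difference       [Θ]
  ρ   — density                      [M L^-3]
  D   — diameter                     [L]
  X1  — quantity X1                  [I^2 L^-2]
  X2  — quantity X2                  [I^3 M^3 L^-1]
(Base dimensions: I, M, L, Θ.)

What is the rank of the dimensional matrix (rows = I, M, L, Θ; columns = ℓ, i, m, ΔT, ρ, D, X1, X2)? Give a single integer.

4

Exponent matrix [I,M,L,Θ] × [ℓ,i,m,ΔT,ρ,D,X1,X2]:
  I: [ 0  1  0  0  0  0  2  3]
  M: [ 0  0  1  0  1  0  0  3]
  L: [ 1  0  0  0 -3  1 -2 -1]
  Θ: [ 0  0  0  1  0  0  0  0]
Echelon form has 4 nonzero rows (pivots: ℓ,i,m,ΔT)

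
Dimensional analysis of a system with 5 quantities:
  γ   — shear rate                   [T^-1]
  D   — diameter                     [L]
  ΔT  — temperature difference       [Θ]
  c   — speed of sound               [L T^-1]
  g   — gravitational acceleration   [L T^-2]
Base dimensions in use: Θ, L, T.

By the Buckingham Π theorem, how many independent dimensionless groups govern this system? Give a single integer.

Exponent matrix [Θ,L,T] × [γ,D,ΔT,c,g]:
  Θ: [ 0  0  1  0  0]
  L: [ 0  1  0  1  1]
  T: [-1  0  0 -1 -2]
Echelon form has 3 nonzero rows (pivots: γ,D,ΔT)
Π count = n − r = 5 − 3 = 2

2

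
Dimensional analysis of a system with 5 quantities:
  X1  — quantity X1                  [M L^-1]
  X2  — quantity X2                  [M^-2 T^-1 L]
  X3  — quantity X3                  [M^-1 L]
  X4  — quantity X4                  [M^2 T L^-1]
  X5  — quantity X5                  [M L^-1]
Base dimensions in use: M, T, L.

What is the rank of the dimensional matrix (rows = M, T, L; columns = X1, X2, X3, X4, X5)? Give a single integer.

Write exponents as rows M,T,L / cols X1,X2,X3,X4,X5:
  M: [ 1 -2 -1  2  1]
  T: [ 0 -1  0  1  0]
  L: [-1  1  1 -1 -1]
Echelon form has 2 nonzero rows (pivots: X1,X2)

2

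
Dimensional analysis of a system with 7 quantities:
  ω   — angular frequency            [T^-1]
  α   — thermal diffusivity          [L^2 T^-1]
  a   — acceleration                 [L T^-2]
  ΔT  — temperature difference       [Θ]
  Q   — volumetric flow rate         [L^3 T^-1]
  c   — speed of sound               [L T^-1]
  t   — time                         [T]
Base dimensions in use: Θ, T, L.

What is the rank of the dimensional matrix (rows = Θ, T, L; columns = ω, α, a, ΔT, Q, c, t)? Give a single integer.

3

Dimensional matrix (Θ×T×L by ω×α×a×ΔT×Q×c×t):
  Θ: [ 0  0  0  1  0  0  0]
  T: [-1 -1 -2  0 -1 -1  1]
  L: [ 0  2  1  0  3  1  0]
Echelon form has 3 nonzero rows (pivots: ω,α,ΔT)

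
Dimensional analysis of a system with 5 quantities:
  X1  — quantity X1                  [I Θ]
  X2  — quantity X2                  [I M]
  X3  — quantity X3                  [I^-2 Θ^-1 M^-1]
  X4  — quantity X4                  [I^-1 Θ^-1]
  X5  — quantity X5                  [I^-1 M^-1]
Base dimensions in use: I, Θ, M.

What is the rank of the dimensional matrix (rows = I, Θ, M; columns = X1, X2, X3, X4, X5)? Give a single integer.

2

Write exponents as rows I,Θ,M / cols X1,X2,X3,X4,X5:
  I: [ 1  1 -2 -1 -1]
  Θ: [ 1  0 -1 -1  0]
  M: [ 0  1 -1  0 -1]
Row reduction gives pivot columns X1,X2; rank = 2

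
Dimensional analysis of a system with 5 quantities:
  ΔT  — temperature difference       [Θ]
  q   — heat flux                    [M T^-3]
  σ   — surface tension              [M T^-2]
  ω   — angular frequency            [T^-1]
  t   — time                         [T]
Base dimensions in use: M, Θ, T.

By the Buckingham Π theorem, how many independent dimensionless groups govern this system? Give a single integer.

Dimensional matrix (M×Θ×T by ΔT×q×σ×ω×t):
  M: [ 0  1  1  0  0]
  Θ: [ 1  0  0  0  0]
  T: [ 0 -3 -2 -1  1]
RREF → pivots at {ΔT,q,σ} ⇒ r = 3
n=5, r=3 ⇒ 2 dimensionless groups

2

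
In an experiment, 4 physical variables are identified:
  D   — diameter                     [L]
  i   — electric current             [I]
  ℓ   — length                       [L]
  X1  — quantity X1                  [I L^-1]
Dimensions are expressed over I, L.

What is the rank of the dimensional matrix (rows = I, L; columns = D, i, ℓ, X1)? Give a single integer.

Exponent matrix [I,L] × [D,i,ℓ,X1]:
  I: [ 0  1  0  1]
  L: [ 1  0  1 -1]
RREF → pivots at {D,i} ⇒ r = 2

2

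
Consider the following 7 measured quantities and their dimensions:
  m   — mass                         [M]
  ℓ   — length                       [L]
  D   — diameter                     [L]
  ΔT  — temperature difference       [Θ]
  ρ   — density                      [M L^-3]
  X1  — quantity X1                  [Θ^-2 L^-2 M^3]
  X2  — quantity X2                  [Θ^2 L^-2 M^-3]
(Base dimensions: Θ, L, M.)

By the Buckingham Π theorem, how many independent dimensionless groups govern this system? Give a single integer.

4

Write exponents as rows Θ,L,M / cols m,ℓ,D,ΔT,ρ,X1,X2:
  Θ: [ 0  0  0  1  0 -2  2]
  L: [ 0  1  1  0 -3 -2 -2]
  M: [ 1  0  0  0  1  3 -3]
Echelon form has 3 nonzero rows (pivots: m,ℓ,ΔT)
Π count = n − r = 7 − 3 = 4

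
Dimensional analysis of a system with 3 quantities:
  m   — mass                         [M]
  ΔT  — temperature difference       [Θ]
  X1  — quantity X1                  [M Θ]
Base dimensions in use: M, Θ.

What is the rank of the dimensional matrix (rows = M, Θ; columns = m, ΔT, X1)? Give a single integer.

Write exponents as rows M,Θ / cols m,ΔT,X1:
  M: [ 1  0  1]
  Θ: [ 0  1  1]
Row reduction gives pivot columns m,ΔT; rank = 2

2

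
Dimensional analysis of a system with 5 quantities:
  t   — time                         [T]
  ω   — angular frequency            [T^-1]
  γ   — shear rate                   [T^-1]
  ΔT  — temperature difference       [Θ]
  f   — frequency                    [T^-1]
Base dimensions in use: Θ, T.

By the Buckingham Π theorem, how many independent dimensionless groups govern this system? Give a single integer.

3

Exponent matrix [Θ,T] × [t,ω,γ,ΔT,f]:
  Θ: [ 0  0  0  1  0]
  T: [ 1 -1 -1  0 -1]
Row reduction gives pivot columns t,ΔT; rank = 2
5 vars − rank 2 = 3 Π groups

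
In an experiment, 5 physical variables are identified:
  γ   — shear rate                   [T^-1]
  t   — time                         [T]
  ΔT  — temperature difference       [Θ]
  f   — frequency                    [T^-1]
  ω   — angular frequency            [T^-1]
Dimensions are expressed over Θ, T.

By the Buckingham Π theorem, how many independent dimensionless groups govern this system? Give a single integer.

Write exponents as rows Θ,T / cols γ,t,ΔT,f,ω:
  Θ: [ 0  0  1  0  0]
  T: [-1  1  0 -1 -1]
Row reduction gives pivot columns γ,ΔT; rank = 2
5 vars − rank 2 = 3 Π groups

3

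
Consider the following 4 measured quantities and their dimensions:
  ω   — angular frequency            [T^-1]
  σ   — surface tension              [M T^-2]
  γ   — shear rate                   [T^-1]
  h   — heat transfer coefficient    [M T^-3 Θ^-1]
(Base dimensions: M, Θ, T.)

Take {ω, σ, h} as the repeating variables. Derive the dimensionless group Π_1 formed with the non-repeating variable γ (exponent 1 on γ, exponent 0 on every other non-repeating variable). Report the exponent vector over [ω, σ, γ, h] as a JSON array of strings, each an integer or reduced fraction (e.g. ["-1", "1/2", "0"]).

Write exponents as rows M,Θ,T / cols ω,σ,γ,h:
  M: [ 0  1  0  1]
  Θ: [ 0  0  0 -1]
  T: [-1 -2 -1 -3]
Echelon form has 3 nonzero rows (pivots: ω,σ,h)
Pivot set = {ω,σ,h}, free = {γ}
RREF:
  r0: [   1    0    1    0]
  r1: [   0    1    0    0]
  r2: [   0    0    0    1]
Fix exponent of γ at 1; solve each RREF row for its pivot's exponent:
  r0: exp(ω) + (1)·1 = 0 ⇒ exp(ω) = -1
  r1: exp(σ) + (0)·1 = 0 ⇒ exp(σ) = 0
  r2: exp(h) + (0)·1 = 0 ⇒ exp(h) = 0
Π_1 = ω^-1 · γ

["-1", "0", "1", "0"]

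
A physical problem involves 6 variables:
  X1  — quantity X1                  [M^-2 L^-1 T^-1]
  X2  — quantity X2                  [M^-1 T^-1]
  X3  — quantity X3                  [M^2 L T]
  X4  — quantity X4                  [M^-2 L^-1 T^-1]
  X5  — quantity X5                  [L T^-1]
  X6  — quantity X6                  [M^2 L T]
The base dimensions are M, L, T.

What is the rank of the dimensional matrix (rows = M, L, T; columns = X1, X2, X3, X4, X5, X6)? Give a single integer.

Dimensional matrix (M×L×T by X1×X2×X3×X4×X5×X6):
  M: [-2 -1  2 -2  0  2]
  L: [-1  0  1 -1  1  1]
  T: [-1 -1  1 -1 -1  1]
RREF → pivots at {X1,X2} ⇒ r = 2

2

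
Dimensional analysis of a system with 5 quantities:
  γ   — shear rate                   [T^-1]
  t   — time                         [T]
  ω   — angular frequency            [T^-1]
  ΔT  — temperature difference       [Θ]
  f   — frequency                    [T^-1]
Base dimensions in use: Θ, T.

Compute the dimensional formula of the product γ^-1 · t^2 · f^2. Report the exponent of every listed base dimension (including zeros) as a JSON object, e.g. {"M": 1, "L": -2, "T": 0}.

Dimensional matrix (Θ×T by γ×t×ω×ΔT×f):
  Θ: [ 0  0  0  1  0]
  T: [-1  1 -1  0 -1]
  [Θ]: (-1)·0+(2)·0+(2)·0 = 0
  [T]: (-1)·-1+(2)·1+(2)·-1 = 1
⇒ T

{"Θ": 0, "T": 1}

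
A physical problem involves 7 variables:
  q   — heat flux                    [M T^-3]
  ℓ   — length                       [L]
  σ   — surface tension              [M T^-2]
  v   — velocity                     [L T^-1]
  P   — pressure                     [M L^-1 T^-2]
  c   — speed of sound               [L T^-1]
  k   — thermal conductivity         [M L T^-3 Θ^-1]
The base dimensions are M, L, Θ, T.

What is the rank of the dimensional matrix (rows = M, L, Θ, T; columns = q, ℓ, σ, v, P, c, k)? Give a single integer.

4

Exponent matrix [M,L,Θ,T] × [q,ℓ,σ,v,P,c,k]:
  M: [ 1  0  1  0  1  0  1]
  L: [ 0  1  0  1 -1  1  1]
  Θ: [ 0  0  0  0  0  0 -1]
  T: [-3  0 -2 -1 -2 -1 -3]
Row reduction gives pivot columns q,ℓ,σ,k; rank = 4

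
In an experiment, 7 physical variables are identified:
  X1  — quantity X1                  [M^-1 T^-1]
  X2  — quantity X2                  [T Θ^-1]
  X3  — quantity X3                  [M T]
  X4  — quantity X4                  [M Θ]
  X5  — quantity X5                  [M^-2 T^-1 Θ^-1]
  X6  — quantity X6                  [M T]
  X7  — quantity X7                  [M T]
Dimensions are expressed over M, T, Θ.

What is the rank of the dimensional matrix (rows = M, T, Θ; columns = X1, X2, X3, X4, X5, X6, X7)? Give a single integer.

Dimensional matrix (M×T×Θ by X1×X2×X3×X4×X5×X6×X7):
  M: [-1  0  1  1 -2  1  1]
  T: [-1  1  1  0 -1  1  1]
  Θ: [ 0 -1  0  1 -1  0  0]
RREF → pivots at {X1,X2} ⇒ r = 2

2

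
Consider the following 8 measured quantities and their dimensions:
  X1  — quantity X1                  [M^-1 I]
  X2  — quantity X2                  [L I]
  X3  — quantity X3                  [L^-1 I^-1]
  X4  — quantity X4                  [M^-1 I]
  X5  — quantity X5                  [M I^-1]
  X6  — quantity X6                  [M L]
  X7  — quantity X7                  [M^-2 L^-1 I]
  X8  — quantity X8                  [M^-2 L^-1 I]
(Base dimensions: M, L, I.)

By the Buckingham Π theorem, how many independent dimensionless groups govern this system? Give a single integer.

6

Dimensional matrix (M×L×I by X1×X2×X3×X4×X5×X6×X7×X8):
  M: [-1  0  0 -1  1  1 -2 -2]
  L: [ 0  1 -1  0  0  1 -1 -1]
  I: [ 1  1 -1  1 -1  0  1  1]
Echelon form has 2 nonzero rows (pivots: X1,X2)
8 vars − rank 2 = 6 Π groups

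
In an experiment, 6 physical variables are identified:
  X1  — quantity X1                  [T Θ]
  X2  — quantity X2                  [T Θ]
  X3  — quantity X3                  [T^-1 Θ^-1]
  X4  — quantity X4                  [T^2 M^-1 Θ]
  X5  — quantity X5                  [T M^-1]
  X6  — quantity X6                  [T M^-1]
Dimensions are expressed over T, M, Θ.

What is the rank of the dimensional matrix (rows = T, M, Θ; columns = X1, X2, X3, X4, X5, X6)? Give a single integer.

Write exponents as rows T,M,Θ / cols X1,X2,X3,X4,X5,X6:
  T: [ 1  1 -1  2  1  1]
  M: [ 0  0  0 -1 -1 -1]
  Θ: [ 1  1 -1  1  0  0]
Row reduction gives pivot columns X1,X4; rank = 2

2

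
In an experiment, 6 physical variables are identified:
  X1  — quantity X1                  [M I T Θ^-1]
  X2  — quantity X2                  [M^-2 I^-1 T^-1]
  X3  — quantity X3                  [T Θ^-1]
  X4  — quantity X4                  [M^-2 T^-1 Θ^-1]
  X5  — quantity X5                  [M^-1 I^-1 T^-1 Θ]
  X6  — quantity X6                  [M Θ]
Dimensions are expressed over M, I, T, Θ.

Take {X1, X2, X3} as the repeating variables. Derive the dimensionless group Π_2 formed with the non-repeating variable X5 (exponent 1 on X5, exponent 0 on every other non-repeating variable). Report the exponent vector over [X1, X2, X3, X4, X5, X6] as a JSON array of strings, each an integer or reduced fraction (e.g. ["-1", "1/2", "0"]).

Dimensional matrix (M×I×T×Θ by X1×X2×X3×X4×X5×X6):
  M: [ 1 -2  0 -2 -1  1]
  I: [ 1 -1  0  0 -1  0]
  T: [ 1 -1  1 -1 -1  0]
  Θ: [-1  0 -1 -1  1  1]
Row reduction gives pivot columns X1,X2,X3; rank = 3
Pivot set = {X1,X2,X3}, free = {X4,X5,X6}
RREF:
  r0: [   1    0    0    2   -1   -1]
  r1: [   0    1    0    2    0   -1]
  r2: [   0    0    1   -1    0    0]
  r3: [   0    0    0    0    0    0]
Fix exponent of X5 at 1, X4 at 0, X6 at 0; solve each RREF row for its pivot's exponent:
  r0: exp(X1) + (-1)·1 = 0 ⇒ exp(X1) = 1
  r1: exp(X2) + (0)·1 = 0 ⇒ exp(X2) = 0
  r2: exp(X3) + (0)·1 = 0 ⇒ exp(X3) = 0
Π_2 = X1 · X5

["1", "0", "0", "0", "1", "0"]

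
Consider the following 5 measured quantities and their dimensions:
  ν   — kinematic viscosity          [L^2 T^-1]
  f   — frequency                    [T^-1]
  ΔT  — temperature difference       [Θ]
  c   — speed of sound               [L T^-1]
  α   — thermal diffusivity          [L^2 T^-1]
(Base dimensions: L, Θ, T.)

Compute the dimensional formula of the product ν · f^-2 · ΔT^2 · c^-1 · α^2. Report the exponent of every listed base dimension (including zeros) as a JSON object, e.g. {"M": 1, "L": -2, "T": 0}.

{"L": 5, "Θ": 2, "T": 0}

Dimensional matrix (L×Θ×T by ν×f×ΔT×c×α):
  L: [ 2  0  0  1  2]
  Θ: [ 0  0  1  0  0]
  T: [-1 -1  0 -1 -1]
  [L]: (1)·2+(-2)·0+(2)·0+(-1)·1+(2)·2 = 5
  [Θ]: (1)·0+(-2)·0+(2)·1+(-1)·0+(2)·0 = 2
  [T]: (1)·-1+(-2)·-1+(2)·0+(-1)·-1+(2)·-1 = 0
⇒ L^5 Θ^2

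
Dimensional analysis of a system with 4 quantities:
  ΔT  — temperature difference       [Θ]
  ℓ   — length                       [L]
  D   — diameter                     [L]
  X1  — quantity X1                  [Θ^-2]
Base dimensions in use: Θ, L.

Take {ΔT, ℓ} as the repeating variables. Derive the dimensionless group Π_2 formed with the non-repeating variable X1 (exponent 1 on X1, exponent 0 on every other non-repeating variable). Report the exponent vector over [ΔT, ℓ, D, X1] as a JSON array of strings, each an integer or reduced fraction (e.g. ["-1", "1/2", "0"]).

Dimensional matrix (Θ×L by ΔT×ℓ×D×X1):
  Θ: [ 1  0  0 -2]
  L: [ 0  1  1  0]
Echelon form has 2 nonzero rows (pivots: ΔT,ℓ)
Repeat: ΔT,ℓ; free: D,X1
RREF:
  r0: [   1    0    0   -2]
  r1: [   0    1    1    0]
Fix exponent of X1 at 1, D at 0; solve each RREF row for its pivot's exponent:
  r0: exp(ΔT) + (-2)·1 = 0 ⇒ exp(ΔT) = 2
  r1: exp(ℓ) + (0)·1 = 0 ⇒ exp(ℓ) = 0
Π_2 = ΔT^2 · X1

["2", "0", "0", "1"]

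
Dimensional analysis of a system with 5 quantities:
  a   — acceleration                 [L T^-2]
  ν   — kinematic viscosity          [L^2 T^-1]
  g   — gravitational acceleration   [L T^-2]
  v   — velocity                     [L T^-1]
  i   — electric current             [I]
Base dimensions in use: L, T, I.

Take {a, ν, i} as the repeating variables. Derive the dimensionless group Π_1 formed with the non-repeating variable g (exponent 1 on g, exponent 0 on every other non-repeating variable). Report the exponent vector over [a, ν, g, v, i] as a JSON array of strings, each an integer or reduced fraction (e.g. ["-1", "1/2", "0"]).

["-1", "0", "1", "0", "0"]

Write exponents as rows L,T,I / cols a,ν,g,v,i:
  L: [ 1  2  1  1  0]
  T: [-2 -1 -2 -1  0]
  I: [ 0  0  0  0  1]
Echelon form has 3 nonzero rows (pivots: a,ν,i)
Pivot set = {a,ν,i}, free = {g,v}
RREF:
  r0: [   1    0    1  1/3    0]
  r1: [   0    1    0  1/3    0]
  r2: [   0    0    0    0    1]
Fix exponent of g at 1, v at 0; solve each RREF row for its pivot's exponent:
  r0: exp(a) + (1)·1 = 0 ⇒ exp(a) = -1
  r1: exp(ν) + (0)·1 = 0 ⇒ exp(ν) = 0
  r2: exp(i) + (0)·1 = 0 ⇒ exp(i) = 0
Π_1 = a^-1 · g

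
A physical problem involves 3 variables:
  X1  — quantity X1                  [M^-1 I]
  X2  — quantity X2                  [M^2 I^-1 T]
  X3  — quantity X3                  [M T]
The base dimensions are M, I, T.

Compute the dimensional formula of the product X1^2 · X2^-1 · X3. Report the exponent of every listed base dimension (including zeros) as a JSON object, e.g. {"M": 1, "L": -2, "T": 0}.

{"M": -3, "I": 3, "T": 0}

Exponent matrix [M,I,T] × [X1,X2,X3]:
  M: [-1  2  1]
  I: [ 1 -1  0]
  T: [ 0  1  1]
  [M]: (2)·-1+(-1)·2+(1)·1 = -3
  [I]: (2)·1+(-1)·-1+(1)·0 = 3
  [T]: (2)·0+(-1)·1+(1)·1 = 0
⇒ M^-3 I^3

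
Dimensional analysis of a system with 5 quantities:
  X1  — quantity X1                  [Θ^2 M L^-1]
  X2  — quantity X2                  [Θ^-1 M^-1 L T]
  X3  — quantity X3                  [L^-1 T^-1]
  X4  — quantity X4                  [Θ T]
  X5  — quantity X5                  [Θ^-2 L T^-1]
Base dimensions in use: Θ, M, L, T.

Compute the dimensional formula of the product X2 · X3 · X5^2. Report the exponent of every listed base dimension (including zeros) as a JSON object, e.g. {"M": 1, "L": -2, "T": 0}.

Exponent matrix [Θ,M,L,T] × [X1,X2,X3,X4,X5]:
  Θ: [ 2 -1  0  1 -2]
  M: [ 1 -1  0  0  0]
  L: [-1  1 -1  0  1]
  T: [ 0  1 -1  1 -1]
  [Θ]: (1)·-1+(1)·0+(2)·-2 = -5
  [M]: (1)·-1+(1)·0+(2)·0 = -1
  [L]: (1)·1+(1)·-1+(2)·1 = 2
  [T]: (1)·1+(1)·-1+(2)·-1 = -2
⇒ Θ^-5 M^-1 L^2 T^-2

{"Θ": -5, "M": -1, "L": 2, "T": -2}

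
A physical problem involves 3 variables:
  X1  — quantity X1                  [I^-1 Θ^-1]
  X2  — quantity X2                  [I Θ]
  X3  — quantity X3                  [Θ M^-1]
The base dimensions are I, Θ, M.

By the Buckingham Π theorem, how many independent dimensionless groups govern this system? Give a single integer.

1

Exponent matrix [I,Θ,M] × [X1,X2,X3]:
  I: [-1  1  0]
  Θ: [-1  1  1]
  M: [ 0  0 -1]
Row reduction gives pivot columns X1,X3; rank = 2
Π count = n − r = 3 − 2 = 1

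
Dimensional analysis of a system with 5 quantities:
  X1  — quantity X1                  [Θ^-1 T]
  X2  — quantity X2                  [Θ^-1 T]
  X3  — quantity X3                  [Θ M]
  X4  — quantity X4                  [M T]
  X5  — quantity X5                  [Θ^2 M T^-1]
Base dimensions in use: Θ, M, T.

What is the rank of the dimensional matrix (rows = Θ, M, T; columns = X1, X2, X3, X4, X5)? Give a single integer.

Exponent matrix [Θ,M,T] × [X1,X2,X3,X4,X5]:
  Θ: [-1 -1  1  0  2]
  M: [ 0  0  1  1  1]
  T: [ 1  1  0  1 -1]
Row reduction gives pivot columns X1,X3; rank = 2

2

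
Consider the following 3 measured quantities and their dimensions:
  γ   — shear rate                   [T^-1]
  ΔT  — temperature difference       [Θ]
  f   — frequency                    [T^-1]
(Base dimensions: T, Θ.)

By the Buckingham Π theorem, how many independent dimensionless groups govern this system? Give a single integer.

1

Dimensional matrix (T×Θ by γ×ΔT×f):
  T: [-1  0 -1]
  Θ: [ 0  1  0]
Echelon form has 2 nonzero rows (pivots: γ,ΔT)
n=3, r=2 ⇒ 1 dimensionless group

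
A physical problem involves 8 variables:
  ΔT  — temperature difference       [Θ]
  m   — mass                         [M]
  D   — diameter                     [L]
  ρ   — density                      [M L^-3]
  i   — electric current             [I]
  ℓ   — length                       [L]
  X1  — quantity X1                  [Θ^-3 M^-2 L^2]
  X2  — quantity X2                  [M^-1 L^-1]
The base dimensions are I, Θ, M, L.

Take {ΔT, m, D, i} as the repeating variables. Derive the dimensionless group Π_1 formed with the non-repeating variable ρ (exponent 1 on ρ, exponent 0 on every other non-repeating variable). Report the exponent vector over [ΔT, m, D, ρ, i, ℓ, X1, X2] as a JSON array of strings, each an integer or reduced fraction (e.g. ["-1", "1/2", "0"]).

["0", "-1", "3", "1", "0", "0", "0", "0"]

Exponent matrix [I,Θ,M,L] × [ΔT,m,D,ρ,i,ℓ,X1,X2]:
  I: [ 0  0  0  0  1  0  0  0]
  Θ: [ 1  0  0  0  0  0 -3  0]
  M: [ 0  1  0  1  0  0 -2 -1]
  L: [ 0  0  1 -3  0  1  2 -1]
Echelon form has 4 nonzero rows (pivots: ΔT,m,D,i)
Pivot set = {ΔT,m,D,i}, free = {ρ,ℓ,X1,X2}
RREF:
  r0: [   1    0    0    0    0    0   -3    0]
  r1: [   0    1    0    1    0    0   -2   -1]
  r2: [   0    0    1   -3    0    1    2   -1]
  r3: [   0    0    0    0    1    0    0    0]
Fix exponent of ρ at 1, ℓ at 0, X1 at 0, X2 at 0; solve each RREF row for its pivot's exponent:
  r0: exp(ΔT) + (0)·1 = 0 ⇒ exp(ΔT) = 0
  r1: exp(m) + (1)·1 = 0 ⇒ exp(m) = -1
  r2: exp(D) + (-3)·1 = 0 ⇒ exp(D) = 3
  r3: exp(i) + (0)·1 = 0 ⇒ exp(i) = 0
Π_1 = m^-1 · D^3 · ρ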